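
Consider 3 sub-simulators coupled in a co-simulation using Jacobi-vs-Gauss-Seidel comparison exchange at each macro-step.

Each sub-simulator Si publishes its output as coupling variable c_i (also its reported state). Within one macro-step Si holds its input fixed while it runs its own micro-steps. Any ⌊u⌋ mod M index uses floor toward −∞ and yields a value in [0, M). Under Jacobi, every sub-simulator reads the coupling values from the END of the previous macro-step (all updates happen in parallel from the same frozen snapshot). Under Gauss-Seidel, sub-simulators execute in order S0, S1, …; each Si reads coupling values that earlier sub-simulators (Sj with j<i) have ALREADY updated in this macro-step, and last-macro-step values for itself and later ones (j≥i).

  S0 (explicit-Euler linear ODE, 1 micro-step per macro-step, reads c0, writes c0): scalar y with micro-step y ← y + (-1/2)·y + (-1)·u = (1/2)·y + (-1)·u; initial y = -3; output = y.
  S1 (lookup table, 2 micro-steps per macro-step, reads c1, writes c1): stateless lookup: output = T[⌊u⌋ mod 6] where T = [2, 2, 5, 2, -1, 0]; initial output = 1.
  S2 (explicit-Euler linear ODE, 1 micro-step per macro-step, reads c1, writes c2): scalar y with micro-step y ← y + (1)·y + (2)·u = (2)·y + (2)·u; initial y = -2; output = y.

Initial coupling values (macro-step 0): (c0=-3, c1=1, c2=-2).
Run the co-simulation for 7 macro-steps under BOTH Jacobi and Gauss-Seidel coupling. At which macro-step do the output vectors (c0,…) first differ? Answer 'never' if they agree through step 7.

[Jacobi] macro 1: S0 reads c0=-3 → after 1×micro: 3/2; S1 reads c1=1 → after 2×micro: 2; S2 reads c1=1 → after 1×micro: -2 ⇒ (c0=3/2, c1=2, c2=-2)
[Jacobi] macro 2: S0 reads c0=3/2 → after 1×micro: -3/4; S1 reads c1=2 → after 2×micro: 5; S2 reads c1=2 → after 1×micro: 0 ⇒ (c0=-3/4, c1=5, c2=0)
[Jacobi] macro 3: S0 reads c0=-3/4 → after 1×micro: 3/8; S1 reads c1=5 → after 2×micro: 0; S2 reads c1=5 → after 1×micro: 10 ⇒ (c0=3/8, c1=0, c2=10)
[Jacobi] macro 4: S0 reads c0=3/8 → after 1×micro: -3/16; S1 reads c1=0 → after 2×micro: 2; S2 reads c1=0 → after 1×micro: 20 ⇒ (c0=-3/16, c1=2, c2=20)
[Jacobi] macro 5: S0 reads c0=-3/16 → after 1×micro: 3/32; S1 reads c1=2 → after 2×micro: 5; S2 reads c1=2 → after 1×micro: 44 ⇒ (c0=3/32, c1=5, c2=44)
[Jacobi] macro 6: S0 reads c0=3/32 → after 1×micro: -3/64; S1 reads c1=5 → after 2×micro: 0; S2 reads c1=5 → after 1×micro: 98 ⇒ (c0=-3/64, c1=0, c2=98)
[Jacobi] macro 7: S0 reads c0=-3/64 → after 1×micro: 3/128; S1 reads c1=0 → after 2×micro: 2; S2 reads c1=0 → after 1×micro: 196 ⇒ (c0=3/128, c1=2, c2=196)
[Gauss-Seidel] macro 1: S0 reads c0=-3 → after 1×micro: 3/2; S1 reads c1=1 → after 2×micro: 2; S2 reads c1=2 → after 1×micro: 0 ⇒ (c0=3/2, c1=2, c2=0)
[Gauss-Seidel] macro 2: S0 reads c0=3/2 → after 1×micro: -3/4; S1 reads c1=2 → after 2×micro: 5; S2 reads c1=5 → after 1×micro: 10 ⇒ (c0=-3/4, c1=5, c2=10)
[Gauss-Seidel] macro 3: S0 reads c0=-3/4 → after 1×micro: 3/8; S1 reads c1=5 → after 2×micro: 0; S2 reads c1=0 → after 1×micro: 20 ⇒ (c0=3/8, c1=0, c2=20)
[Gauss-Seidel] macro 4: S0 reads c0=3/8 → after 1×micro: -3/16; S1 reads c1=0 → after 2×micro: 2; S2 reads c1=2 → after 1×micro: 44 ⇒ (c0=-3/16, c1=2, c2=44)
[Gauss-Seidel] macro 5: S0 reads c0=-3/16 → after 1×micro: 3/32; S1 reads c1=2 → after 2×micro: 5; S2 reads c1=5 → after 1×micro: 98 ⇒ (c0=3/32, c1=5, c2=98)
[Gauss-Seidel] macro 6: S0 reads c0=3/32 → after 1×micro: -3/64; S1 reads c1=5 → after 2×micro: 0; S2 reads c1=0 → after 1×micro: 196 ⇒ (c0=-3/64, c1=0, c2=196)
[Gauss-Seidel] macro 7: S0 reads c0=-3/64 → after 1×micro: 3/128; S1 reads c1=0 → after 2×micro: 2; S2 reads c1=2 → after 1×micro: 396 ⇒ (c0=3/128, c1=2, c2=396)

first divergence at macro-step: 1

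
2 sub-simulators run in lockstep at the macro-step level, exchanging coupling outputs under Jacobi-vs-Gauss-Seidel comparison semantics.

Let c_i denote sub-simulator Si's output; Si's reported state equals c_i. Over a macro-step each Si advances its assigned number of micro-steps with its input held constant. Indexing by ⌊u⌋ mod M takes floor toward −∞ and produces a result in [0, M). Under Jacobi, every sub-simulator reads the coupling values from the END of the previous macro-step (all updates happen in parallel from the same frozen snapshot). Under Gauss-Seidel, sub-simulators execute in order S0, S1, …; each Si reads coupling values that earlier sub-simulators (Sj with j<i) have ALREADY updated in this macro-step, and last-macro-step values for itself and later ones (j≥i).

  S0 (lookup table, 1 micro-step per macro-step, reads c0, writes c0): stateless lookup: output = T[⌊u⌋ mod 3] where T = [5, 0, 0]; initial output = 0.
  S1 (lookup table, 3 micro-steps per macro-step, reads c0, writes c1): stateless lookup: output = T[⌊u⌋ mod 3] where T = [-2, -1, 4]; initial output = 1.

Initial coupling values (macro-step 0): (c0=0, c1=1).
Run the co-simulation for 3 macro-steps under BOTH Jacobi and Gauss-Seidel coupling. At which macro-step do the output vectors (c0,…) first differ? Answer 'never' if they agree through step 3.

first divergence at macro-step: 1

[Jacobi] macro 1: S0 reads c0=0 → after 1×micro: 5; S1 reads c0=0 → after 3×micro: -2 ⇒ (c0=5, c1=-2)
[Jacobi] macro 2: S0 reads c0=5 → after 1×micro: 0; S1 reads c0=5 → after 3×micro: 4 ⇒ (c0=0, c1=4)
[Jacobi] macro 3: S0 reads c0=0 → after 1×micro: 5; S1 reads c0=0 → after 3×micro: -2 ⇒ (c0=5, c1=-2)
[Gauss-Seidel] macro 1: S0 reads c0=0 → after 1×micro: 5; S1 reads c0=5 → after 3×micro: 4 ⇒ (c0=5, c1=4)
[Gauss-Seidel] macro 2: S0 reads c0=5 → after 1×micro: 0; S1 reads c0=0 → after 3×micro: -2 ⇒ (c0=0, c1=-2)
[Gauss-Seidel] macro 3: S0 reads c0=0 → after 1×micro: 5; S1 reads c0=5 → after 3×micro: 4 ⇒ (c0=5, c1=4)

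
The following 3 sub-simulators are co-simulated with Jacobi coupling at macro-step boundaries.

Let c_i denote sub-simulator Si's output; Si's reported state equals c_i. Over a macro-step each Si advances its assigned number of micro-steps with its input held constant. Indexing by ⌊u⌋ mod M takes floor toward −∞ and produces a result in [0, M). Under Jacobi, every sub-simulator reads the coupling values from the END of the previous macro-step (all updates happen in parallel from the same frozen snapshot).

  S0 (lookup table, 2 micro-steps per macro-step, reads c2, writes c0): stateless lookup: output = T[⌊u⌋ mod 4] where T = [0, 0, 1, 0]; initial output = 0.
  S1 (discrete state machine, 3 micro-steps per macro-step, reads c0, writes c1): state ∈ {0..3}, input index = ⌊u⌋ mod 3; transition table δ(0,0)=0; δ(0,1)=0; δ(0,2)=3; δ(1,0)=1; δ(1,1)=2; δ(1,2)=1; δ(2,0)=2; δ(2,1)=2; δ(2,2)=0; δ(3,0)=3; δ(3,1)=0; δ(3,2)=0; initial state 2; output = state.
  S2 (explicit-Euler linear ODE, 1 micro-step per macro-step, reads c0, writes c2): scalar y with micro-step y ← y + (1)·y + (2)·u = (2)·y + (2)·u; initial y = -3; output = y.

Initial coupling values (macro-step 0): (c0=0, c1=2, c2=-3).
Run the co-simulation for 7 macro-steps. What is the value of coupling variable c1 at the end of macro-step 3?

c1 at macro-step 3 = 2

macro 1: S0 reads c2=-3 → after 2×micro: 0; S1 reads c0=0 → after 3×micro: 2; S2 reads c0=0 → after 1×micro: -6 ⇒ (c0=0, c1=2, c2=-6)
macro 2: S0 reads c2=-6 → after 2×micro: 1; S1 reads c0=0 → after 3×micro: 2; S2 reads c0=0 → after 1×micro: -12 ⇒ (c0=1, c1=2, c2=-12)
macro 3: S0 reads c2=-12 → after 2×micro: 0; S1 reads c0=1 → after 3×micro: 2; S2 reads c0=1 → after 1×micro: -22 ⇒ (c0=0, c1=2, c2=-22)
macro 4: S0 reads c2=-22 → after 2×micro: 1; S1 reads c0=0 → after 3×micro: 2; S2 reads c0=0 → after 1×micro: -44 ⇒ (c0=1, c1=2, c2=-44)
macro 5: S0 reads c2=-44 → after 2×micro: 0; S1 reads c0=1 → after 3×micro: 2; S2 reads c0=1 → after 1×micro: -86 ⇒ (c0=0, c1=2, c2=-86)
macro 6: S0 reads c2=-86 → after 2×micro: 1; S1 reads c0=0 → after 3×micro: 2; S2 reads c0=0 → after 1×micro: -172 ⇒ (c0=1, c1=2, c2=-172)
macro 7: S0 reads c2=-172 → after 2×micro: 0; S1 reads c0=1 → after 3×micro: 2; S2 reads c0=1 → after 1×micro: -342 ⇒ (c0=0, c1=2, c2=-342)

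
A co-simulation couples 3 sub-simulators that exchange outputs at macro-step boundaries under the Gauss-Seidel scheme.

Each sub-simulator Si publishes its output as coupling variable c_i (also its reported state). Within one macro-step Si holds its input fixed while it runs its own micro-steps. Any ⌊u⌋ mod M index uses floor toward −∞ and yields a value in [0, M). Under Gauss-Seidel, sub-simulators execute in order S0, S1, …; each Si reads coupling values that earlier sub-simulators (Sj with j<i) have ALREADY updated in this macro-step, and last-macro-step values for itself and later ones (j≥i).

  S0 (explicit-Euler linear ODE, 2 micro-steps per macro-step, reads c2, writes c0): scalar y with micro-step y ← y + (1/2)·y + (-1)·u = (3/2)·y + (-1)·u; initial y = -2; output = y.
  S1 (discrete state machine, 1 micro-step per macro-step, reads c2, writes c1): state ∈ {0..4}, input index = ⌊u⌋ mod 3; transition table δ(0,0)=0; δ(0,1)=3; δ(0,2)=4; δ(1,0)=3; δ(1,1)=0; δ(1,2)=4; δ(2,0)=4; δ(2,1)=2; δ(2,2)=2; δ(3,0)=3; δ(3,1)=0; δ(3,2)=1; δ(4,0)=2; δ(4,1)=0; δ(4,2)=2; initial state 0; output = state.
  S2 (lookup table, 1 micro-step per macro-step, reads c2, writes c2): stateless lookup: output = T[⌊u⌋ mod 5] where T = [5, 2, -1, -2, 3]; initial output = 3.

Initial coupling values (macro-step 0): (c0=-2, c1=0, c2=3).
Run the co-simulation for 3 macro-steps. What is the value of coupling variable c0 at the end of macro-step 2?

macro 1: S0 reads c2=3 → after 2×micro: -12; S1 reads c2=3 → after 1×micro: 0; S2 reads c2=3 → after 1×micro: -2 ⇒ (c0=-12, c1=0, c2=-2)
macro 2: S0 reads c2=-2 → after 2×micro: -22; S1 reads c2=-2 → after 1×micro: 3; S2 reads c2=-2 → after 1×micro: -2 ⇒ (c0=-22, c1=3, c2=-2)
macro 3: S0 reads c2=-2 → after 2×micro: -89/2; S1 reads c2=-2 → after 1×micro: 0; S2 reads c2=-2 → after 1×micro: -2 ⇒ (c0=-89/2, c1=0, c2=-2)

c0 at macro-step 2 = -22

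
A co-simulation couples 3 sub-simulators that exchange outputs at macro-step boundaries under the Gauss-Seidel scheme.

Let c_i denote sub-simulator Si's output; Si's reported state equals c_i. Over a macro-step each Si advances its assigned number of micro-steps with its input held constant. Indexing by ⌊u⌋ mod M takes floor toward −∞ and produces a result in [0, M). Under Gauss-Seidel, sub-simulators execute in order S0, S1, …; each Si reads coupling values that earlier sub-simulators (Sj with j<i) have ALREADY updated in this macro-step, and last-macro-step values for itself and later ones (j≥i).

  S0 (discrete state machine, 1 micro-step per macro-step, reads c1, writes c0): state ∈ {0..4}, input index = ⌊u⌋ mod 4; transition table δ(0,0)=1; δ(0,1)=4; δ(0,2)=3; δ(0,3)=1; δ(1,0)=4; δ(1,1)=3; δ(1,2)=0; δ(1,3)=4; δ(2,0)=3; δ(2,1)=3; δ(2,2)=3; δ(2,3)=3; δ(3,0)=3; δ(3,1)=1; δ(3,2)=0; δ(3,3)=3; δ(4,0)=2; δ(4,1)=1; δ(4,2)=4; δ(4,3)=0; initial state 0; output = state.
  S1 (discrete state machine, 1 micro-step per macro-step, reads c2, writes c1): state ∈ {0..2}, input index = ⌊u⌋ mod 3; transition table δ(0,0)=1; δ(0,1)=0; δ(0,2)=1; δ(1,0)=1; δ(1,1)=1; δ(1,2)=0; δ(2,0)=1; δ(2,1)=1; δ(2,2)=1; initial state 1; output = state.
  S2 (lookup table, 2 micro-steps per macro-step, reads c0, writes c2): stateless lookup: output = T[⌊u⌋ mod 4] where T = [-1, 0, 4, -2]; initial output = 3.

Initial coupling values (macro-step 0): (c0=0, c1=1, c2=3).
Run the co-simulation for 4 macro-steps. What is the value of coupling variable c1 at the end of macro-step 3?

c1 at macro-step 3 = 1

macro 1: S0 reads c1=1 → after 1×micro: 4; S1 reads c2=3 → after 1×micro: 1; S2 reads c0=4 → after 2×micro: -1 ⇒ (c0=4, c1=1, c2=-1)
macro 2: S0 reads c1=1 → after 1×micro: 1; S1 reads c2=-1 → after 1×micro: 0; S2 reads c0=1 → after 2×micro: 0 ⇒ (c0=1, c1=0, c2=0)
macro 3: S0 reads c1=0 → after 1×micro: 4; S1 reads c2=0 → after 1×micro: 1; S2 reads c0=4 → after 2×micro: -1 ⇒ (c0=4, c1=1, c2=-1)
macro 4: S0 reads c1=1 → after 1×micro: 1; S1 reads c2=-1 → after 1×micro: 0; S2 reads c0=1 → after 2×micro: 0 ⇒ (c0=1, c1=0, c2=0)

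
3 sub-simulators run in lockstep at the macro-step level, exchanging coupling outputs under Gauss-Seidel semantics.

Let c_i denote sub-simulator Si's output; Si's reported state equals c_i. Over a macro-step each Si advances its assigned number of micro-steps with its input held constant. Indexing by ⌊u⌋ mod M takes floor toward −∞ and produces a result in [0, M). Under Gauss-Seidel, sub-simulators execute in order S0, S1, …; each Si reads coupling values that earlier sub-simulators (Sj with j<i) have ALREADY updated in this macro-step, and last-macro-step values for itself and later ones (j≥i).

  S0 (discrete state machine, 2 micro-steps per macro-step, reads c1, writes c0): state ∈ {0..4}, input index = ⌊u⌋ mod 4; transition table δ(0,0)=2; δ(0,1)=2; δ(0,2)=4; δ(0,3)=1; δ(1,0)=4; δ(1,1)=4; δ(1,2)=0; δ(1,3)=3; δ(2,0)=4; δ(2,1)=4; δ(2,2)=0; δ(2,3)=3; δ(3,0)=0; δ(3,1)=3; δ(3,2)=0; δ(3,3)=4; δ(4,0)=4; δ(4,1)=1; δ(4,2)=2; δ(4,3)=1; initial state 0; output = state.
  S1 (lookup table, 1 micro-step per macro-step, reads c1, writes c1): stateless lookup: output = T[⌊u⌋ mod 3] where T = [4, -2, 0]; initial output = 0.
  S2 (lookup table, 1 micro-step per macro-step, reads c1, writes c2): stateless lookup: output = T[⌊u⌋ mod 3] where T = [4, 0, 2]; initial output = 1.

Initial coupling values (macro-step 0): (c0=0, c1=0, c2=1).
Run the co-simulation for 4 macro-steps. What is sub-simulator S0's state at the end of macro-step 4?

S0 state at macro-step 4 = 2

macro 1: S0 reads c1=0 → after 2×micro: 4; S1 reads c1=0 → after 1×micro: 4; S2 reads c1=4 → after 1×micro: 0 ⇒ (c0=4, c1=4, c2=0)
macro 2: S0 reads c1=4 → after 2×micro: 4; S1 reads c1=4 → after 1×micro: -2; S2 reads c1=-2 → after 1×micro: 0 ⇒ (c0=4, c1=-2, c2=0)
macro 3: S0 reads c1=-2 → after 2×micro: 0; S1 reads c1=-2 → after 1×micro: -2; S2 reads c1=-2 → after 1×micro: 0 ⇒ (c0=0, c1=-2, c2=0)
macro 4: S0 reads c1=-2 → after 2×micro: 2; S1 reads c1=-2 → after 1×micro: -2; S2 reads c1=-2 → after 1×micro: 0 ⇒ (c0=2, c1=-2, c2=0)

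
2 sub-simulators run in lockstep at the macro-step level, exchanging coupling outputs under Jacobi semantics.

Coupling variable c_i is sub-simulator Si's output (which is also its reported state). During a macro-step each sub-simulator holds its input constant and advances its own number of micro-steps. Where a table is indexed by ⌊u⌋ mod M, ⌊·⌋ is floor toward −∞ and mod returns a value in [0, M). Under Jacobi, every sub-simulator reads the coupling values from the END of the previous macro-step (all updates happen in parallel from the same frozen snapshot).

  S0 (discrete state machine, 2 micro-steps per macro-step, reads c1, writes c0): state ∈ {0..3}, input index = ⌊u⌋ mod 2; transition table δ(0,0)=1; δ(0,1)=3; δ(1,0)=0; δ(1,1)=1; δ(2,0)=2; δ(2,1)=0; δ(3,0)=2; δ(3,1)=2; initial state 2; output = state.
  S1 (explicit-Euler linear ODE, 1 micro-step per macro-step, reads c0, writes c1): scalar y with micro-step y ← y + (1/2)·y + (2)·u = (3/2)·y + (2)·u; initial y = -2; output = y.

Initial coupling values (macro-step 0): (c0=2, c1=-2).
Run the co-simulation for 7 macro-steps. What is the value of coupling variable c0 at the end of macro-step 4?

macro 1: S0 reads c1=-2 → after 2×micro: 2; S1 reads c0=2 → after 1×micro: 1 ⇒ (c0=2, c1=1)
macro 2: S0 reads c1=1 → after 2×micro: 3; S1 reads c0=2 → after 1×micro: 11/2 ⇒ (c0=3, c1=11/2)
macro 3: S0 reads c1=11/2 → after 2×micro: 0; S1 reads c0=3 → after 1×micro: 57/4 ⇒ (c0=0, c1=57/4)
macro 4: S0 reads c1=57/4 → after 2×micro: 0; S1 reads c0=0 → after 1×micro: 171/8 ⇒ (c0=0, c1=171/8)
macro 5: S0 reads c1=171/8 → after 2×micro: 2; S1 reads c0=0 → after 1×micro: 513/16 ⇒ (c0=2, c1=513/16)
macro 6: S0 reads c1=513/16 → after 2×micro: 2; S1 reads c0=2 → after 1×micro: 1667/32 ⇒ (c0=2, c1=1667/32)
macro 7: S0 reads c1=1667/32 → after 2×micro: 2; S1 reads c0=2 → after 1×micro: 5257/64 ⇒ (c0=2, c1=5257/64)

c0 at macro-step 4 = 0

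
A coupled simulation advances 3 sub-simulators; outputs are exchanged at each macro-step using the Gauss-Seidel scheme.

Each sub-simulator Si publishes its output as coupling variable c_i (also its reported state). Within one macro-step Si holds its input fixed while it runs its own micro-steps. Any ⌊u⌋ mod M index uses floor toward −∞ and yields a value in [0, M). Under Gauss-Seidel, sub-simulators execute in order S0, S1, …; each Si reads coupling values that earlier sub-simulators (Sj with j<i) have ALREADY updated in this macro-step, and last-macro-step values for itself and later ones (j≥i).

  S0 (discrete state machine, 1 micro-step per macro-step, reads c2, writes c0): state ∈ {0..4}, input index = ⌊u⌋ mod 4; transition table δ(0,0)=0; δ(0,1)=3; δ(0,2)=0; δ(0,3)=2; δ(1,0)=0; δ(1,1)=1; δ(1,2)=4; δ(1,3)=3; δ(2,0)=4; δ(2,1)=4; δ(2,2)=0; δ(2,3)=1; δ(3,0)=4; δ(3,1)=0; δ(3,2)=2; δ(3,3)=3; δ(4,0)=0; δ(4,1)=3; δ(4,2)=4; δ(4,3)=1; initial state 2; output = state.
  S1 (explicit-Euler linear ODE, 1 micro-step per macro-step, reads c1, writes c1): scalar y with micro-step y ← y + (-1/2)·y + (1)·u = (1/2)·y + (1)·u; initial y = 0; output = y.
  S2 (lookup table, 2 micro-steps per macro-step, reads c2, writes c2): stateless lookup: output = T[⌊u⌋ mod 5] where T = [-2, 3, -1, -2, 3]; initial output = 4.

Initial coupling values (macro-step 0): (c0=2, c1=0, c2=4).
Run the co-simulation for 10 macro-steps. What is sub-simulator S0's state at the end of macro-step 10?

S0 state at macro-step 10 = 4

macro 1: S0 reads c2=4 → after 1×micro: 4; S1 reads c1=0 → after 1×micro: 0; S2 reads c2=4 → after 2×micro: 3 ⇒ (c0=4, c1=0, c2=3)
macro 2: S0 reads c2=3 → after 1×micro: 1; S1 reads c1=0 → after 1×micro: 0; S2 reads c2=3 → after 2×micro: -2 ⇒ (c0=1, c1=0, c2=-2)
macro 3: S0 reads c2=-2 → after 1×micro: 4; S1 reads c1=0 → after 1×micro: 0; S2 reads c2=-2 → after 2×micro: -2 ⇒ (c0=4, c1=0, c2=-2)
macro 4: S0 reads c2=-2 → after 1×micro: 4; S1 reads c1=0 → after 1×micro: 0; S2 reads c2=-2 → after 2×micro: -2 ⇒ (c0=4, c1=0, c2=-2)
macro 5: S0 reads c2=-2 → after 1×micro: 4; S1 reads c1=0 → after 1×micro: 0; S2 reads c2=-2 → after 2×micro: -2 ⇒ (c0=4, c1=0, c2=-2)
macro 6: S0 reads c2=-2 → after 1×micro: 4; S1 reads c1=0 → after 1×micro: 0; S2 reads c2=-2 → after 2×micro: -2 ⇒ (c0=4, c1=0, c2=-2)
macro 7: S0 reads c2=-2 → after 1×micro: 4; S1 reads c1=0 → after 1×micro: 0; S2 reads c2=-2 → after 2×micro: -2 ⇒ (c0=4, c1=0, c2=-2)
macro 8: S0 reads c2=-2 → after 1×micro: 4; S1 reads c1=0 → after 1×micro: 0; S2 reads c2=-2 → after 2×micro: -2 ⇒ (c0=4, c1=0, c2=-2)
macro 9: S0 reads c2=-2 → after 1×micro: 4; S1 reads c1=0 → after 1×micro: 0; S2 reads c2=-2 → after 2×micro: -2 ⇒ (c0=4, c1=0, c2=-2)
macro 10: S0 reads c2=-2 → after 1×micro: 4; S1 reads c1=0 → after 1×micro: 0; S2 reads c2=-2 → after 2×micro: -2 ⇒ (c0=4, c1=0, c2=-2)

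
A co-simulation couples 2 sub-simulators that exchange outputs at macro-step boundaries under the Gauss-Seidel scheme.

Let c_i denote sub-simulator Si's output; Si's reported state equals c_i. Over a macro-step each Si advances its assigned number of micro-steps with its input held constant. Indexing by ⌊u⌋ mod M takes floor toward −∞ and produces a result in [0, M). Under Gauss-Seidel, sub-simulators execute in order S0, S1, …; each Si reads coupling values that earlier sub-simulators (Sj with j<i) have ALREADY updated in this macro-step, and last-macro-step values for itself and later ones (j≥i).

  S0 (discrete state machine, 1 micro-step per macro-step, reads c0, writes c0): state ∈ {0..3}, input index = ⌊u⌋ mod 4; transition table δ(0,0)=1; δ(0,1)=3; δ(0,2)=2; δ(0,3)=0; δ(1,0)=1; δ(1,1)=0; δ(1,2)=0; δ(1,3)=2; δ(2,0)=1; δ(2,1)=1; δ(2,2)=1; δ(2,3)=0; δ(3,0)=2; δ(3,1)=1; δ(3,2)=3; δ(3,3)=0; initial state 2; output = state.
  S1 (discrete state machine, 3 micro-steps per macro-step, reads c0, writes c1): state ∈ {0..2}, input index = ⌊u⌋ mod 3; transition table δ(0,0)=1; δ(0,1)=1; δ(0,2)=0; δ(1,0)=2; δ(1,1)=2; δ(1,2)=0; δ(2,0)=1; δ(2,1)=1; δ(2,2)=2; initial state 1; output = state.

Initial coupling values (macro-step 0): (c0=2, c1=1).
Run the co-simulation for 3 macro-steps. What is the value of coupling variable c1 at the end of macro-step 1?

c1 at macro-step 1 = 2

macro 1: S0 reads c0=2 → after 1×micro: 1; S1 reads c0=1 → after 3×micro: 2 ⇒ (c0=1, c1=2)
macro 2: S0 reads c0=1 → after 1×micro: 0; S1 reads c0=0 → after 3×micro: 1 ⇒ (c0=0, c1=1)
macro 3: S0 reads c0=0 → after 1×micro: 1; S1 reads c0=1 → after 3×micro: 2 ⇒ (c0=1, c1=2)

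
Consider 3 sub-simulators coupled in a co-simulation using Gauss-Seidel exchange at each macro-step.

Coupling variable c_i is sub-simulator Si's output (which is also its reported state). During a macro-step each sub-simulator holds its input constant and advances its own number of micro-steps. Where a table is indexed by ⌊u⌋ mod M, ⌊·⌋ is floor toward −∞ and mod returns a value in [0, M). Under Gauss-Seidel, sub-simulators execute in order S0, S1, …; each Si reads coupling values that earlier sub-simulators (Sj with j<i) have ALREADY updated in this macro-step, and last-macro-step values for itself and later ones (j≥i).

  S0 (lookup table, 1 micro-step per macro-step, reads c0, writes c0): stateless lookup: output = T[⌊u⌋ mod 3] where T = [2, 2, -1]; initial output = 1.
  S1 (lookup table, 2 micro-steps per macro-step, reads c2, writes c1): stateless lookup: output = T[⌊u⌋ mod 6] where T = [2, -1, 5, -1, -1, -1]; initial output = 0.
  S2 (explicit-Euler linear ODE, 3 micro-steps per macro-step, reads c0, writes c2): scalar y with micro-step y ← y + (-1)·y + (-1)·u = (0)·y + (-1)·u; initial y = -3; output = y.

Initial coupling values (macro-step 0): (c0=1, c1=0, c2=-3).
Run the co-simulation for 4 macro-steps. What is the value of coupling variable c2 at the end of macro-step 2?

c2 at macro-step 2 = 1

macro 1: S0 reads c0=1 → after 1×micro: 2; S1 reads c2=-3 → after 2×micro: -1; S2 reads c0=2 → after 3×micro: -2 ⇒ (c0=2, c1=-1, c2=-2)
macro 2: S0 reads c0=2 → after 1×micro: -1; S1 reads c2=-2 → after 2×micro: -1; S2 reads c0=-1 → after 3×micro: 1 ⇒ (c0=-1, c1=-1, c2=1)
macro 3: S0 reads c0=-1 → after 1×micro: -1; S1 reads c2=1 → after 2×micro: -1; S2 reads c0=-1 → after 3×micro: 1 ⇒ (c0=-1, c1=-1, c2=1)
macro 4: S0 reads c0=-1 → after 1×micro: -1; S1 reads c2=1 → after 2×micro: -1; S2 reads c0=-1 → after 3×micro: 1 ⇒ (c0=-1, c1=-1, c2=1)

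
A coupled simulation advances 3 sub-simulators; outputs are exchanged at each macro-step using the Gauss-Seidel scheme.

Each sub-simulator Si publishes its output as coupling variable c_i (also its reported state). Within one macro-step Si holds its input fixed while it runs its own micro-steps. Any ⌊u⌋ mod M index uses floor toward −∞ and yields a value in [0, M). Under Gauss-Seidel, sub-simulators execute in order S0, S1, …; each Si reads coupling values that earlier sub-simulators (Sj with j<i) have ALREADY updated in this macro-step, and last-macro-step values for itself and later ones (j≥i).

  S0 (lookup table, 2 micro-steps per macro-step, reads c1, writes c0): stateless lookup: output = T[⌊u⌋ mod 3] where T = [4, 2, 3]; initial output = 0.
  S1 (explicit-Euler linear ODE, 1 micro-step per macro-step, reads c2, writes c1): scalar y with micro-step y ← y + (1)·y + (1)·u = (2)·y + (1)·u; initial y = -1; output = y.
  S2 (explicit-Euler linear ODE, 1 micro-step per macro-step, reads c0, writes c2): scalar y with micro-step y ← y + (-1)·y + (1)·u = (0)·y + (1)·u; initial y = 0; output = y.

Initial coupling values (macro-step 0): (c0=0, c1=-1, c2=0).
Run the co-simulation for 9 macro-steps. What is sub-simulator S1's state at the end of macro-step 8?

S1 state at macro-step 8 = 104

macro 1: S0 reads c1=-1 → after 2×micro: 3; S1 reads c2=0 → after 1×micro: -2; S2 reads c0=3 → after 1×micro: 3 ⇒ (c0=3, c1=-2, c2=3)
macro 2: S0 reads c1=-2 → after 2×micro: 2; S1 reads c2=3 → after 1×micro: -1; S2 reads c0=2 → after 1×micro: 2 ⇒ (c0=2, c1=-1, c2=2)
macro 3: S0 reads c1=-1 → after 2×micro: 3; S1 reads c2=2 → after 1×micro: 0; S2 reads c0=3 → after 1×micro: 3 ⇒ (c0=3, c1=0, c2=3)
macro 4: S0 reads c1=0 → after 2×micro: 4; S1 reads c2=3 → after 1×micro: 3; S2 reads c0=4 → after 1×micro: 4 ⇒ (c0=4, c1=3, c2=4)
macro 5: S0 reads c1=3 → after 2×micro: 4; S1 reads c2=4 → after 1×micro: 10; S2 reads c0=4 → after 1×micro: 4 ⇒ (c0=4, c1=10, c2=4)
macro 6: S0 reads c1=10 → after 2×micro: 2; S1 reads c2=4 → after 1×micro: 24; S2 reads c0=2 → after 1×micro: 2 ⇒ (c0=2, c1=24, c2=2)
macro 7: S0 reads c1=24 → after 2×micro: 4; S1 reads c2=2 → after 1×micro: 50; S2 reads c0=4 → after 1×micro: 4 ⇒ (c0=4, c1=50, c2=4)
macro 8: S0 reads c1=50 → after 2×micro: 3; S1 reads c2=4 → after 1×micro: 104; S2 reads c0=3 → after 1×micro: 3 ⇒ (c0=3, c1=104, c2=3)
macro 9: S0 reads c1=104 → after 2×micro: 3; S1 reads c2=3 → after 1×micro: 211; S2 reads c0=3 → after 1×micro: 3 ⇒ (c0=3, c1=211, c2=3)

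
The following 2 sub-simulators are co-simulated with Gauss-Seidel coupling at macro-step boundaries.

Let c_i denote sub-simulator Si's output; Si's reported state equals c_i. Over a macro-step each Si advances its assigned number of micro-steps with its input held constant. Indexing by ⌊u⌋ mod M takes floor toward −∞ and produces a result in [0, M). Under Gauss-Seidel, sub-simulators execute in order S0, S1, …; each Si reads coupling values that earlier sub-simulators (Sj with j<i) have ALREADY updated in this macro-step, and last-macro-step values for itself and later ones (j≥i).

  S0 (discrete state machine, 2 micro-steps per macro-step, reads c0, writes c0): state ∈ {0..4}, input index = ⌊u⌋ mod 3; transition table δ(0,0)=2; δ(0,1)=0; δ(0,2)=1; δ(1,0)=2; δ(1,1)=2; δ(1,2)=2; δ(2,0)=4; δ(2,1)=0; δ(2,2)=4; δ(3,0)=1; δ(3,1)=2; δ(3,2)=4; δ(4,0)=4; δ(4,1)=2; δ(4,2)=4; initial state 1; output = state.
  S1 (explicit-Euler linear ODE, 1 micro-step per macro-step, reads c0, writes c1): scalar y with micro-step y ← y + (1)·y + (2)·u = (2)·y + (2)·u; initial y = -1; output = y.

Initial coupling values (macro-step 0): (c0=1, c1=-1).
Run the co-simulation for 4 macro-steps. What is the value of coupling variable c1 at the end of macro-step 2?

c1 at macro-step 2 = 4

macro 1: S0 reads c0=1 → after 2×micro: 0; S1 reads c0=0 → after 1×micro: -2 ⇒ (c0=0, c1=-2)
macro 2: S0 reads c0=0 → after 2×micro: 4; S1 reads c0=4 → after 1×micro: 4 ⇒ (c0=4, c1=4)
macro 3: S0 reads c0=4 → after 2×micro: 0; S1 reads c0=0 → after 1×micro: 8 ⇒ (c0=0, c1=8)
macro 4: S0 reads c0=0 → after 2×micro: 4; S1 reads c0=4 → after 1×micro: 24 ⇒ (c0=4, c1=24)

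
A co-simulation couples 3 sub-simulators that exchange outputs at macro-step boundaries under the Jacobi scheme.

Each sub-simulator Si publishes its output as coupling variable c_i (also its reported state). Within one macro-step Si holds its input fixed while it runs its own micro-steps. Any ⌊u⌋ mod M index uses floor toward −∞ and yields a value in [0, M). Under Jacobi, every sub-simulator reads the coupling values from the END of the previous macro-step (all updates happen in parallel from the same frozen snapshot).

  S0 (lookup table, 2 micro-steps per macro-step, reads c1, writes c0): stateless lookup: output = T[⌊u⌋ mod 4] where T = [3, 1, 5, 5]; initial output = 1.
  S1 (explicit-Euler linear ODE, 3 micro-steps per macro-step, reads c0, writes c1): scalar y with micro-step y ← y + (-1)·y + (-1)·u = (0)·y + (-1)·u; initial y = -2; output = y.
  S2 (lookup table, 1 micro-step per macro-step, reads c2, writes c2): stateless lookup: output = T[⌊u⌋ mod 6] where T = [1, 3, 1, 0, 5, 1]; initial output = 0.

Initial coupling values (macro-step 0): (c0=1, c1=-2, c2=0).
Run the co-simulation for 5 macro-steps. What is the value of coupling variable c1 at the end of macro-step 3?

macro 1: S0 reads c1=-2 → after 2×micro: 5; S1 reads c0=1 → after 3×micro: -1; S2 reads c2=0 → after 1×micro: 1 ⇒ (c0=5, c1=-1, c2=1)
macro 2: S0 reads c1=-1 → after 2×micro: 5; S1 reads c0=5 → after 3×micro: -5; S2 reads c2=1 → after 1×micro: 3 ⇒ (c0=5, c1=-5, c2=3)
macro 3: S0 reads c1=-5 → after 2×micro: 5; S1 reads c0=5 → after 3×micro: -5; S2 reads c2=3 → after 1×micro: 0 ⇒ (c0=5, c1=-5, c2=0)
macro 4: S0 reads c1=-5 → after 2×micro: 5; S1 reads c0=5 → after 3×micro: -5; S2 reads c2=0 → after 1×micro: 1 ⇒ (c0=5, c1=-5, c2=1)
macro 5: S0 reads c1=-5 → after 2×micro: 5; S1 reads c0=5 → after 3×micro: -5; S2 reads c2=1 → after 1×micro: 3 ⇒ (c0=5, c1=-5, c2=3)

c1 at macro-step 3 = -5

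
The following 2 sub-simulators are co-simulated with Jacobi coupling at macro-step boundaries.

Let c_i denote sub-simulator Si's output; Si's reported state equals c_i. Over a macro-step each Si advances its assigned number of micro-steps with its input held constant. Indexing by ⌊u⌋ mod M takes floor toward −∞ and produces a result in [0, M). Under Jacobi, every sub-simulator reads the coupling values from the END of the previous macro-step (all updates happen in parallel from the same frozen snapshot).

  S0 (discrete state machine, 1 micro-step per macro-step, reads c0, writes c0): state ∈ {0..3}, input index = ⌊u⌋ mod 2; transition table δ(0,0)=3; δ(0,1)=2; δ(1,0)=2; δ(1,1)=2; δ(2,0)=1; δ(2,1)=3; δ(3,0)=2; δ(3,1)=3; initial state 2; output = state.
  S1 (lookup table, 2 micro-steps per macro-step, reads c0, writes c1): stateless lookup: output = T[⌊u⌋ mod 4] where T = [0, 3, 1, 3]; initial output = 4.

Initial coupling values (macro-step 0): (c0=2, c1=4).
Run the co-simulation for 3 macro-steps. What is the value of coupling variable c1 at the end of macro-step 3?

macro 1: S0 reads c0=2 → after 1×micro: 1; S1 reads c0=2 → after 2×micro: 1 ⇒ (c0=1, c1=1)
macro 2: S0 reads c0=1 → after 1×micro: 2; S1 reads c0=1 → after 2×micro: 3 ⇒ (c0=2, c1=3)
macro 3: S0 reads c0=2 → after 1×micro: 1; S1 reads c0=2 → after 2×micro: 1 ⇒ (c0=1, c1=1)

c1 at macro-step 3 = 1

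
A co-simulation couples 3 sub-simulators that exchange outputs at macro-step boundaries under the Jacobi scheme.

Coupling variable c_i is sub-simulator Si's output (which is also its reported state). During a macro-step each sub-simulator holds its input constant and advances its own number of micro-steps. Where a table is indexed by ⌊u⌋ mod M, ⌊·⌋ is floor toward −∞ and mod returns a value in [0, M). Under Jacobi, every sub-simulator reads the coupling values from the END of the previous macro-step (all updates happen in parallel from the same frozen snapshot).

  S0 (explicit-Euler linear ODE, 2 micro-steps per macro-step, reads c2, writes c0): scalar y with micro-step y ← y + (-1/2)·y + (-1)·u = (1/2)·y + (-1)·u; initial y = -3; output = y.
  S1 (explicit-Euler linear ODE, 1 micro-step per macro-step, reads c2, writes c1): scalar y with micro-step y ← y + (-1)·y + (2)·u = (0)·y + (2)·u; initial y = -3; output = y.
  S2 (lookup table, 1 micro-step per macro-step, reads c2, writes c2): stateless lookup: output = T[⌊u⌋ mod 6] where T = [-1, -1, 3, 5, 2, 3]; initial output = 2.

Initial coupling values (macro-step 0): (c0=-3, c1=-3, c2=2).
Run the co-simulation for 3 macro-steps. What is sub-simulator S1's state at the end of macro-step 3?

macro 1: S0 reads c2=2 → after 2×micro: -15/4; S1 reads c2=2 → after 1×micro: 4; S2 reads c2=2 → after 1×micro: 3 ⇒ (c0=-15/4, c1=4, c2=3)
macro 2: S0 reads c2=3 → after 2×micro: -87/16; S1 reads c2=3 → after 1×micro: 6; S2 reads c2=3 → after 1×micro: 5 ⇒ (c0=-87/16, c1=6, c2=5)
macro 3: S0 reads c2=5 → after 2×micro: -567/64; S1 reads c2=5 → after 1×micro: 10; S2 reads c2=5 → after 1×micro: 3 ⇒ (c0=-567/64, c1=10, c2=3)

S1 state at macro-step 3 = 10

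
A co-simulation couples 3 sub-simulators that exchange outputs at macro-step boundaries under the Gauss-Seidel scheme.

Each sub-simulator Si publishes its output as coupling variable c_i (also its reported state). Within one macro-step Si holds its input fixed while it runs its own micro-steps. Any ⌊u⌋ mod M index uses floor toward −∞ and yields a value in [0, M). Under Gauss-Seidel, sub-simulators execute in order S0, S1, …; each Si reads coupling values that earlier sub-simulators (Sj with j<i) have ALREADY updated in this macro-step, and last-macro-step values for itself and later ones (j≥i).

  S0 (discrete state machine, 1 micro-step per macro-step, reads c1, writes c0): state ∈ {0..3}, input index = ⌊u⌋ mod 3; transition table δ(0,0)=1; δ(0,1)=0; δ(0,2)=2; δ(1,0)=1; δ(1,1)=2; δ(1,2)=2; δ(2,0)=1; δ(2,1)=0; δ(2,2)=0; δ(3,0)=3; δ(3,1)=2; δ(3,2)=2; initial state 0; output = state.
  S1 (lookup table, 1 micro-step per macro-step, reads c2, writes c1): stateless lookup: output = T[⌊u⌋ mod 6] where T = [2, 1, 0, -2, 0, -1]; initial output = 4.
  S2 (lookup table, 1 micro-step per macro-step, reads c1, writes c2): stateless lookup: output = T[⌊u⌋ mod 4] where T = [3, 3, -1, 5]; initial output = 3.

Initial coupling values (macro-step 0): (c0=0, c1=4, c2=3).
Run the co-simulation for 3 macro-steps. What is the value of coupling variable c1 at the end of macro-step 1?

macro 1: S0 reads c1=4 → after 1×micro: 0; S1 reads c2=3 → after 1×micro: -2; S2 reads c1=-2 → after 1×micro: -1 ⇒ (c0=0, c1=-2, c2=-1)
macro 2: S0 reads c1=-2 → after 1×micro: 0; S1 reads c2=-1 → after 1×micro: -1; S2 reads c1=-1 → after 1×micro: 5 ⇒ (c0=0, c1=-1, c2=5)
macro 3: S0 reads c1=-1 → after 1×micro: 2; S1 reads c2=5 → after 1×micro: -1; S2 reads c1=-1 → after 1×micro: 5 ⇒ (c0=2, c1=-1, c2=5)

c1 at macro-step 1 = -2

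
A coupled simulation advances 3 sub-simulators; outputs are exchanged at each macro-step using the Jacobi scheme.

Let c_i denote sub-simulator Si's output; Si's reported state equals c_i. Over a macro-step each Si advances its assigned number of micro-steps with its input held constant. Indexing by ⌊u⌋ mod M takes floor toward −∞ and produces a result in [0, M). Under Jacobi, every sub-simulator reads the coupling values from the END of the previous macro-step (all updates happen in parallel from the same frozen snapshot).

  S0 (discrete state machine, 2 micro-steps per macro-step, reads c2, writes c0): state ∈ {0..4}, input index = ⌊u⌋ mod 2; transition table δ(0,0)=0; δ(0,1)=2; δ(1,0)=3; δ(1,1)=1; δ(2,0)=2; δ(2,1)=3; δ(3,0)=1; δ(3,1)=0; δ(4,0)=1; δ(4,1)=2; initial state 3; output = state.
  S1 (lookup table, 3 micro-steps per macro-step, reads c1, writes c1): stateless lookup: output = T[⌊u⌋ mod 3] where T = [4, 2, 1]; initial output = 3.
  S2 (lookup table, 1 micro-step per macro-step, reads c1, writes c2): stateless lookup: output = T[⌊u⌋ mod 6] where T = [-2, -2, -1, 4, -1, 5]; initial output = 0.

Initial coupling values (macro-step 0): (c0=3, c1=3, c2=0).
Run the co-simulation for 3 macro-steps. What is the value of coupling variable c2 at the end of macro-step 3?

macro 1: S0 reads c2=0 → after 2×micro: 3; S1 reads c1=3 → after 3×micro: 4; S2 reads c1=3 → after 1×micro: 4 ⇒ (c0=3, c1=4, c2=4)
macro 2: S0 reads c2=4 → after 2×micro: 3; S1 reads c1=4 → after 3×micro: 2; S2 reads c1=4 → after 1×micro: -1 ⇒ (c0=3, c1=2, c2=-1)
macro 3: S0 reads c2=-1 → after 2×micro: 2; S1 reads c1=2 → after 3×micro: 1; S2 reads c1=2 → after 1×micro: -1 ⇒ (c0=2, c1=1, c2=-1)

c2 at macro-step 3 = -1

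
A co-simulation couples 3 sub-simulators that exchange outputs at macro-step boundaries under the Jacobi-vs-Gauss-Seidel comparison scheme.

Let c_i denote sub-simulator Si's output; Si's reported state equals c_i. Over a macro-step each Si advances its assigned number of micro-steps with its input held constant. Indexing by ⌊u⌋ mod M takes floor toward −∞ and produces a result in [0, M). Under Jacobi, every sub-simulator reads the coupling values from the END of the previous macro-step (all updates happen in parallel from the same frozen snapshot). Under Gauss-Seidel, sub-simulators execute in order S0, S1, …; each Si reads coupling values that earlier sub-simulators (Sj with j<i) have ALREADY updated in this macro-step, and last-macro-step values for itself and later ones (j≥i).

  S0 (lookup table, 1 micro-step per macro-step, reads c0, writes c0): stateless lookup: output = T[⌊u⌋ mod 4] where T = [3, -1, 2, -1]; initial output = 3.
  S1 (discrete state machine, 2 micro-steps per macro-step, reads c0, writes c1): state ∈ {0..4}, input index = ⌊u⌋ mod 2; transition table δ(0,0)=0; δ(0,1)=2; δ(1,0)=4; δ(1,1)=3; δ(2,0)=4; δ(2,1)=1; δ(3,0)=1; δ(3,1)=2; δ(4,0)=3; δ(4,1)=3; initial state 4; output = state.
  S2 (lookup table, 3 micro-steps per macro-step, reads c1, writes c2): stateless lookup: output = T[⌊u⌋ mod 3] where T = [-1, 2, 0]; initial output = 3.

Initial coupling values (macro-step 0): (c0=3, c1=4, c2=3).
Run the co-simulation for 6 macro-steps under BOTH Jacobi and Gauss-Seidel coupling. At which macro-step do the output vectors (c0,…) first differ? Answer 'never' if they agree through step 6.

[Jacobi] macro 1: S0 reads c0=3 → after 1×micro: -1; S1 reads c0=3 → after 2×micro: 2; S2 reads c1=4 → after 3×micro: 2 ⇒ (c0=-1, c1=2, c2=2)
[Jacobi] macro 2: S0 reads c0=-1 → after 1×micro: -1; S1 reads c0=-1 → after 2×micro: 3; S2 reads c1=2 → after 3×micro: 0 ⇒ (c0=-1, c1=3, c2=0)
[Jacobi] macro 3: S0 reads c0=-1 → after 1×micro: -1; S1 reads c0=-1 → after 2×micro: 1; S2 reads c1=3 → after 3×micro: -1 ⇒ (c0=-1, c1=1, c2=-1)
[Jacobi] macro 4: S0 reads c0=-1 → after 1×micro: -1; S1 reads c0=-1 → after 2×micro: 2; S2 reads c1=1 → after 3×micro: 2 ⇒ (c0=-1, c1=2, c2=2)
[Jacobi] macro 5: S0 reads c0=-1 → after 1×micro: -1; S1 reads c0=-1 → after 2×micro: 3; S2 reads c1=2 → after 3×micro: 0 ⇒ (c0=-1, c1=3, c2=0)
[Jacobi] macro 6: S0 reads c0=-1 → after 1×micro: -1; S1 reads c0=-1 → after 2×micro: 1; S2 reads c1=3 → after 3×micro: -1 ⇒ (c0=-1, c1=1, c2=-1)
[Gauss-Seidel] macro 1: S0 reads c0=3 → after 1×micro: -1; S1 reads c0=-1 → after 2×micro: 2; S2 reads c1=2 → after 3×micro: 0 ⇒ (c0=-1, c1=2, c2=0)
[Gauss-Seidel] macro 2: S0 reads c0=-1 → after 1×micro: -1; S1 reads c0=-1 → after 2×micro: 3; S2 reads c1=3 → after 3×micro: -1 ⇒ (c0=-1, c1=3, c2=-1)
[Gauss-Seidel] macro 3: S0 reads c0=-1 → after 1×micro: -1; S1 reads c0=-1 → after 2×micro: 1; S2 reads c1=1 → after 3×micro: 2 ⇒ (c0=-1, c1=1, c2=2)
[Gauss-Seidel] macro 4: S0 reads c0=-1 → after 1×micro: -1; S1 reads c0=-1 → after 2×micro: 2; S2 reads c1=2 → after 3×micro: 0 ⇒ (c0=-1, c1=2, c2=0)
[Gauss-Seidel] macro 5: S0 reads c0=-1 → after 1×micro: -1; S1 reads c0=-1 → after 2×micro: 3; S2 reads c1=3 → after 3×micro: -1 ⇒ (c0=-1, c1=3, c2=-1)
[Gauss-Seidel] macro 6: S0 reads c0=-1 → after 1×micro: -1; S1 reads c0=-1 → after 2×micro: 1; S2 reads c1=1 → after 3×micro: 2 ⇒ (c0=-1, c1=1, c2=2)

first divergence at macro-step: 1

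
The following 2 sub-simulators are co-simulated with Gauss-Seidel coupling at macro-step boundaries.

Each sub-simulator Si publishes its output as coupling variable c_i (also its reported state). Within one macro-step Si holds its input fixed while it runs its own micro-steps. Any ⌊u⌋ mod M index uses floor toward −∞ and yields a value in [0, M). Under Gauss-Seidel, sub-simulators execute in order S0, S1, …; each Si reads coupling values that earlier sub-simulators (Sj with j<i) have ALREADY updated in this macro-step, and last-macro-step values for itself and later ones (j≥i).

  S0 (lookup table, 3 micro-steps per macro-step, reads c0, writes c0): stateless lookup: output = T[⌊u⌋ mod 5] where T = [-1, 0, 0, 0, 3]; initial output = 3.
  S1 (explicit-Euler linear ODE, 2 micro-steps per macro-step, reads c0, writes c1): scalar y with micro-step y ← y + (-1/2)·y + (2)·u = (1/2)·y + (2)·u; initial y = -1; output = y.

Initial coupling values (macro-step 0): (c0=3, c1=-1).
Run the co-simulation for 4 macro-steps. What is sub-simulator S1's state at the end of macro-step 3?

macro 1: S0 reads c0=3 → after 3×micro: 0; S1 reads c0=0 → after 2×micro: -1/4 ⇒ (c0=0, c1=-1/4)
macro 2: S0 reads c0=0 → after 3×micro: -1; S1 reads c0=-1 → after 2×micro: -49/16 ⇒ (c0=-1, c1=-49/16)
macro 3: S0 reads c0=-1 → after 3×micro: 3; S1 reads c0=3 → after 2×micro: 527/64 ⇒ (c0=3, c1=527/64)
macro 4: S0 reads c0=3 → after 3×micro: 0; S1 reads c0=0 → after 2×micro: 527/256 ⇒ (c0=0, c1=527/256)

S1 state at macro-step 3 = 527/64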